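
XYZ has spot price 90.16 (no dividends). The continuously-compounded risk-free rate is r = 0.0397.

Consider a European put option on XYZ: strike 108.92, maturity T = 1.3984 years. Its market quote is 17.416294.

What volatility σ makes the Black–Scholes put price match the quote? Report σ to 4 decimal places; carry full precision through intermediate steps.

At σ = 0.2124 the Black–Scholes value reproduces the quote:
σ√T = 0.2124·√1.3984 = 0.251171
d₁ = (ln(S/K) + (r+σ²/2)T) / (σ√T) = (ln(90.16/108.92) + (0.0397+0.2124²/2)·1.3984) / 0.251171 = (-0.189028 + 0.087060) / 0.251171 = -0.405969
d₂ = d₁ − σ√T = -0.405969 − 0.251171 = -0.657140
e^{−rT} = 0.945996
N(−d₁) = 0.657617,  N(−d₂) = 0.744455
V = K·e^{−rT}·N(−d₂) − S·N(−d₁) = 76.707066 − 59.290772 = 17.416294 (matching the quote); vega is positive throughout, so no other σ reproduces this price

sigma = 0.2124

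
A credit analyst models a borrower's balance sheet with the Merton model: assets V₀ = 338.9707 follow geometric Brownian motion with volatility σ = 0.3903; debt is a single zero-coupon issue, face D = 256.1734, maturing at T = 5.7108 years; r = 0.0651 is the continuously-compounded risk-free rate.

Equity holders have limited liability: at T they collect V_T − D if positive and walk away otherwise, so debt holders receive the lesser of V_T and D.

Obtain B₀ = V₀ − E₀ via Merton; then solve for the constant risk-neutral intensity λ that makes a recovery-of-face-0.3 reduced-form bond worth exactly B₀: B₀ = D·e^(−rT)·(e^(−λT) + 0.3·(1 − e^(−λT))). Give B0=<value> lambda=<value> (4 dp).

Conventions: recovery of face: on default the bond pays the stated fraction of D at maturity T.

B0=145.8975 lambda=0.0500

Apply the equity-as-call identities (strike 256.1734, horizon 5.7108 years):
d₁ = [ln(V₀/D) + (r + σ²/2)T] / (σ√T)
   = [ln(338.9707/256.1734) + (0.0651 + 0.5·0.3903²)·5.7108] / (0.3903·√5.7108)
   = [0.280059 + 0.806748] / 0.932711 = 1.165213
d₂ = d₁ − σ√T = 1.165213 − 0.932711 = 0.232502
N(d₁) = 0.878034,  N(d₂) = 0.591926,  e^(−rT) = 0.689511
E₀ = V₀·N(d₁) − D·e^(−rT)·N(d₂)
   = 338.9707·0.878034 − 256.1734·0.689511·0.591926 = 193.073235
B₀ = V₀ − E₀ = 338.9707 − 193.073235 = 145.897465
e^(−λT) = (B₀·e^(rT)/D − 0.3)/(1 − 0.3) = (145.8975·1.450304/256.1734 − 0.3)/0.7 = 0.75140892
λ = −ln(0.75140892)/5.7108 = 0.050046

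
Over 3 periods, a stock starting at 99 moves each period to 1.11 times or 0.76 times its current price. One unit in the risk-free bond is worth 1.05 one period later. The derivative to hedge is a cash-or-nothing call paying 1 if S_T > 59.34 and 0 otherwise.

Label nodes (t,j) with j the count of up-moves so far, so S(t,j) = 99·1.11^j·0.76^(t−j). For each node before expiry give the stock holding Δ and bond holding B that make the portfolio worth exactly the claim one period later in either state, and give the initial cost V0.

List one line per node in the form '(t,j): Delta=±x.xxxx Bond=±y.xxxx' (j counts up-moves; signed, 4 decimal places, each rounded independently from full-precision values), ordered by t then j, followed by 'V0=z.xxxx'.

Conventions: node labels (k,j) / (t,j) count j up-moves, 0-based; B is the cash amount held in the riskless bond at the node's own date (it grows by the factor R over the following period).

(0,0): Delta=0.0008 Bond=0.7833
(1,0): Delta=0.0062 Bond=0.4139
(1,1): Delta=0.0000 Bond=0.9070
(2,0): Delta=0.0500 Bond=-2.0680
(2,1): Delta=0.0000 Bond=0.9524
(2,2): Delta=0.0000 Bond=0.9524
V0=0.8595

Since d<R<u, set p* = (R−d)/(u−d) = 0.8286; price each node as the discounted p*-expectation of its children.
At maturity the claim pays: V(3,0)=0.0000, V(3,1)=1.0000, V(3,2)=1.0000, V(3,3)=1.0000
  t=2,j=0: stock 57.1824 → up 63.4725 (V=1.0000), down 43.4586 (V=0.0000). Price 0.7891; hedge Δ=0.0500, bond B=-2.0680.
  t=2,j=1: stock 83.5164 → up 92.7032 (V=1.0000), down 63.4725 (V=1.0000). Price 0.9524; hedge Δ=0.0000, bond B=0.9524.
  t=2,j=2: stock 121.9779 → up 135.3955 (V=1.0000), down 92.7032 (V=1.0000). Price 0.9524; hedge Δ=0.0000, bond B=0.9524.
  t=1,j=0: stock 75.2400 → up 83.5164 (V=0.9524), down 57.1824 (V=0.7891). Price 0.8804; hedge Δ=0.0062, bond B=0.4139.
  t=1,j=1: stock 109.8900 → up 121.9779 (V=0.9524), down 83.5164 (V=0.9524). Price 0.9070; hedge Δ=0.0000, bond B=0.9070.
  t=0,j=0: stock 99.0000 → up 109.8900 (V=0.9070), down 75.2400 (V=0.8804). Price 0.8595; hedge Δ=0.0008, bond B=0.7833.
Verification: the root portfolio costs Δ(0,0)·S0 + B(0,0) = 0.8595, matching V0.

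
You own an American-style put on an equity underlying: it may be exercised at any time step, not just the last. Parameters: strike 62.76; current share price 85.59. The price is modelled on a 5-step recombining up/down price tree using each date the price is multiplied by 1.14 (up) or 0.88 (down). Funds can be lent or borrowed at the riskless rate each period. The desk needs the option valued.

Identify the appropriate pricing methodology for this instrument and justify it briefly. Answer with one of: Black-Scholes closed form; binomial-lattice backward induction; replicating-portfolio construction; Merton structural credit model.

Key observation: early exercise of the strike-62.76 put must be checked at each of the 5 dates (spot 85.59), which forces a node-by-node comparison of intrinsic and continuation value backward from expiry.

framework: binomial-lattice backward induction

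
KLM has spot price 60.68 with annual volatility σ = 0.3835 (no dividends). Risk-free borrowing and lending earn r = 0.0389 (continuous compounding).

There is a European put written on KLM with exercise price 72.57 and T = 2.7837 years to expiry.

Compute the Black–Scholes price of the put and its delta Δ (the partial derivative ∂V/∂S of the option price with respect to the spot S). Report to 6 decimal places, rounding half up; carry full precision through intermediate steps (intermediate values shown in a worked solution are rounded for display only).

price = 18.100500
Δ = -0.417027

σ√T = 0.3835·√2.7837 = 0.639848
d₁ = (ln(S/K) + (r+σ²/2)T) / (σ√T) = (ln(60.68/72.57) + (0.0389+0.3835²/2)·2.7837) / 0.639848 = (-0.178937 + 0.312988) / 0.639848 = 0.209505
d₂ = d₁ − σ√T = 0.209505 − 0.639848 = -0.430343
e^{−rT} = 0.897371
N(−d₁) = 0.417027,  N(−d₂) = 0.666527
Put price V = K·e^{−rT}·N(−d₂) − S·N(−d₁) = 43.405710 − 25.305210 = 18.100500
Δ = −N(−d₁) = -0.417027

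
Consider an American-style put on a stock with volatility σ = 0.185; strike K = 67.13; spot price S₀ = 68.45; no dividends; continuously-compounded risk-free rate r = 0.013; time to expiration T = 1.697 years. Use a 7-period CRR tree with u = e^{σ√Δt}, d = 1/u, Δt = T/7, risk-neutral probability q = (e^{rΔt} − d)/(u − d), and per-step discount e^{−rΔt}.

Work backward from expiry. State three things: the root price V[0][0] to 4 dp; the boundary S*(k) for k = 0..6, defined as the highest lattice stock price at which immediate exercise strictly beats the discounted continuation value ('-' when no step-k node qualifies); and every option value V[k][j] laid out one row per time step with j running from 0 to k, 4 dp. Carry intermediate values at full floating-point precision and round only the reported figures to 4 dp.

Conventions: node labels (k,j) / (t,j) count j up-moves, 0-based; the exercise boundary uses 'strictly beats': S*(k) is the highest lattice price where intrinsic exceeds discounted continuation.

Δt=0.24243, u=1.09537, d=0.91294, q=0.49455, disc=e^(-rΔt)=0.99685
k=7 terminal: V=max(K-S,0) → 30.9508 23.7213 15.0470 4.6395 0.0000 0.0000 0.0000 0.0000
k=6: j=0 S=39.6294 intr=27.5006 cont=27.2893 V=27.5006[EX]; j=1 S=47.5485 intr=19.5815 cont=19.3703 V=19.5815[EX]; j=2 S=57.0499 intr=10.0801 cont=9.8689 V=10.0801[EX]; j=3 S=68.4500 intr=0.0000 cont=2.3377 V=2.3377[hold]; j=4 S=82.1281 intr=0.0000 cont=0.0000 V=0.0000[hold]; j=5 S=98.5395 intr=0.0000 cont=0.0000 V=0.0000[hold]; j=6 S=118.2303 intr=0.0000 cont=0.0000 V=0.0000[hold]  S*(6)=57.0499
k=5: j=0 S=43.4087 intr=23.7213 cont=23.5100 V=23.7213[EX]; j=1 S=52.0830 intr=15.0470 cont=14.8358 V=15.0470[EX]; j=2 S=62.4905 intr=4.6395 cont=6.2314 V=6.2314[hold]; j=3 S=74.9778 intr=0.0000 cont=1.1779 V=1.1779[hold]; j=4 S=89.9604 intr=0.0000 cont=0.0000 V=0.0000[hold]; j=5 S=107.9368 intr=0.0000 cont=0.0000 V=0.0000[hold]  S*(5)=52.0830
k=4: j=0 S=47.5485 intr=19.5815 cont=19.3703 V=19.5815[EX]; j=1 S=57.0499 intr=10.0801 cont=10.6537 V=10.6537[hold]; j=2 S=68.4500 intr=0.0000 cont=3.7205 V=3.7205[hold]; j=3 S=82.1281 intr=0.0000 cont=0.5935 V=0.5935[hold]; j=4 S=98.5395 intr=0.0000 cont=0.0000 V=0.0000[hold]  S*(4)=47.5485
k=3: j=0 S=52.0830 intr=15.0470 cont=15.1186 V=15.1186[hold]; j=1 S=62.4905 intr=4.6395 cont=7.2021 V=7.2021[hold]; j=2 S=74.9778 intr=0.0000 cont=2.1672 V=2.1672[hold]; j=3 S=89.9604 intr=0.0000 cont=0.2990 V=0.2990[hold]  S*(3)=-
k=2: j=0 S=57.0499 intr=10.0801 cont=11.1683 V=11.1683[hold]; j=1 S=68.4500 intr=0.0000 cont=4.6973 V=4.6973[hold]; j=2 S=82.1281 intr=0.0000 cont=1.2394 V=1.2394[hold]  S*(2)=-
k=1: j=0 S=62.4905 intr=4.6395 cont=7.9430 V=7.9430[hold]; j=1 S=74.9778 intr=0.0000 cont=2.9778 V=2.9778[hold]  S*(1)=-
k=0: j=0 S=68.4500 intr=0.0000 cont=5.4702 V=5.4702[hold]  S*(0)=-

price = 5.4702
boundary = - - - - 47.5485 52.0830 57.0499
tree:
5.4702
7.9430 2.9778
11.1683 4.6973 1.2394
15.1186 7.2021 2.1672 0.2990
19.5815 10.6537 3.7205 0.5935 0.0000
23.7213 15.0470 6.2314 1.1779 0.0000 0.0000
27.5006 19.5815 10.0801 2.3377 0.0000 0.0000 0.0000
30.9508 23.7213 15.0470 4.6395 0.0000 0.0000 0.0000 0.0000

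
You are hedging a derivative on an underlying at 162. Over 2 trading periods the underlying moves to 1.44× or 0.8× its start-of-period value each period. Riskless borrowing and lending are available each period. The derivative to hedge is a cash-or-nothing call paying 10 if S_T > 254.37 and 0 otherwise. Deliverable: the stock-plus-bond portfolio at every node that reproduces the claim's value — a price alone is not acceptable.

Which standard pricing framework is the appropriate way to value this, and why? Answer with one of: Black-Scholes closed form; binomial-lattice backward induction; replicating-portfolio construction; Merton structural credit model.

framework: replicating-portfolio construction

Key observation: the mandate to exhibit the hedge at every date and state singles out the replicating-portfolio construction on the 2-period tree with factors 1.44 and 0.8 from 162.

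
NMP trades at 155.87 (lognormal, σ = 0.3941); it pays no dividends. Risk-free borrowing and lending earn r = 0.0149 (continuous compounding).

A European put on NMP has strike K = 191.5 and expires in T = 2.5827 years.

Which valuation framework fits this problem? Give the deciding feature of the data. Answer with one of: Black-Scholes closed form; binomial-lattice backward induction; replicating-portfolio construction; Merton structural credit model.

Key observation: with NMP following a GBM at constant σ and r, the European put struck at 191.5 prices in closed form — nothing here needs a stepwise model or a balance sheet.

framework: Black-Scholes closed form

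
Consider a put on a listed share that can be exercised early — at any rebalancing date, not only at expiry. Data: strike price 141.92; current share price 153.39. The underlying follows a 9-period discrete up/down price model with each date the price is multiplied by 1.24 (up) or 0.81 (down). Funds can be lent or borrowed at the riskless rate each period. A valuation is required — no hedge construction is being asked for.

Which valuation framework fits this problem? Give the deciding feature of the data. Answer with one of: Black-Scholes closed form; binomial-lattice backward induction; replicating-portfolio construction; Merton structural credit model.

framework: binomial-lattice backward induction

Key observation: an American put (K = 141.92, S₀ = 153.39) on a 9-date tree has no closed form — the optimal stopping decision is embedded and must be resolved recursively from expiry.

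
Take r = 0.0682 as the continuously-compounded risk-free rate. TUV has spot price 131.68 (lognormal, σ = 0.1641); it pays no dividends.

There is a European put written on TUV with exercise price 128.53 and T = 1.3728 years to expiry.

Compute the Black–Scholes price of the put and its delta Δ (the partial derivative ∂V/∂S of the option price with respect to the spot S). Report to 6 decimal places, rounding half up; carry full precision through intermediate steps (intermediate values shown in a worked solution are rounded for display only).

σ√T = 0.1641·√1.3728 = 0.192270
d₁ = (ln(S/K) + (r+σ²/2)T) / (σ√T) = (ln(131.68/128.53) + (0.0682+0.1641²/2)·1.3728) / 0.192270 = (0.024212 + 0.112109) / 0.192270 = 0.709009
d₂ = d₁ − σ√T = 0.709009 − 0.192270 = 0.516738
e^{−rT} = 0.910624
N(−d₁) = 0.239160,  N(−d₂) = 0.302669
Put price V = K·e^{−rT}·N(−d₂) − S·N(−d₁) = 35.425198 − 31.492534 = 3.932664
Δ = −N(−d₁) = -0.239160

price = 3.932664
Δ = -0.239160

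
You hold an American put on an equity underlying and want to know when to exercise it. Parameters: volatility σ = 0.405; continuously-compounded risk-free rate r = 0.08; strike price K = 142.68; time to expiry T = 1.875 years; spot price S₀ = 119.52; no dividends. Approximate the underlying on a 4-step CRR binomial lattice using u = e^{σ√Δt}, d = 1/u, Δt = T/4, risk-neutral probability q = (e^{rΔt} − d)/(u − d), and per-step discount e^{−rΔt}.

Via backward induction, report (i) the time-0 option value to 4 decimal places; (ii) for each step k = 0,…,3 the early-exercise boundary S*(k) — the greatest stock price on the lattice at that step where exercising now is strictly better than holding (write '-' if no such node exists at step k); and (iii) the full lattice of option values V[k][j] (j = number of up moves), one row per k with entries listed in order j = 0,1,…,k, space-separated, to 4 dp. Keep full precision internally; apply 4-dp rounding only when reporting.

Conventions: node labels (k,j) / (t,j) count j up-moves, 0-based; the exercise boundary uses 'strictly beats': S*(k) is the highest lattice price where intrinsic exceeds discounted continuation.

price = 33.4570
boundary = - 90.5769 68.6427 90.5769
tree:
33.4570
52.1031 17.3085
74.0373 30.5071 5.3899
90.6599 52.1031 11.1728 0.0000
103.2572 74.0373 23.1600 0.0000 0.0000

params: Δt=0.46875 u=1.31954 d=0.75784 q=0.49915 e^(-rΔt)=0.96319
t_4 payoffs: 103.2572 74.0373 23.1600 0.0000 0.0000
t_3: node(3,0) S=52.0201 payoff=90.6599 vs cont=85.4085 → 90.6599 [stop]  node(3,1) S=90.5769 payoff=52.1031 vs cont=46.8517 → 52.1031 [stop]  node(3,2) S=157.7116 payoff=0.0000 vs cont=11.1728 → 11.1728 [wait]  node(3,3) S=274.6060 payoff=0.0000 vs cont=0.0000 → 0.0000 [wait]  ⇒ S*(3)=90.5769
t_2: node(2,0) S=68.6427 payoff=74.0373 vs cont=68.7859 → 74.0373 [stop]  node(2,1) S=119.5200 payoff=23.1600 vs cont=30.5071 → 30.5071 [wait]  node(2,2) S=208.1071 payoff=0.0000 vs cont=5.3899 → 5.3899 [wait]  ⇒ S*(2)=68.6427
t_1: node(1,0) S=90.5769 payoff=52.1031 vs cont=50.3840 → 52.1031 [stop]  node(1,1) S=157.7116 payoff=0.0000 vs cont=17.3085 → 17.3085 [wait]  ⇒ S*(1)=90.5769
t_0: node(0,0) S=119.5200 payoff=23.1600 vs cont=33.4570 → 33.4570 [wait]  ⇒ S*(0)=-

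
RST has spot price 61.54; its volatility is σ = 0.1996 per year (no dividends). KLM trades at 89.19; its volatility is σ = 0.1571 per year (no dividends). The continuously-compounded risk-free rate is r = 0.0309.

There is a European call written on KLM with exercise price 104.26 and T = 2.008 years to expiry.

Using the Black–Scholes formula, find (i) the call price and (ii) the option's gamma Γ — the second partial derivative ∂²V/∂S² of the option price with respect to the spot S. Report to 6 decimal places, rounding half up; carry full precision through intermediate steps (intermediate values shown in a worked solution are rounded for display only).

σ√T = 0.1571·√2.008 = 0.222617
d₁ = (ln(S/K) + (r+σ²/2)T) / (σ√T) = (ln(89.19/104.26) + (0.0309+0.1571²/2)·2.008) / 0.222617 = (-0.156119 + 0.086826) / 0.222617 = -0.311264
d₂ = d₁ − σ√T = -0.311264 − 0.222617 = -0.533880
e^{−rT} = 0.939839
N(d₁) = 0.377800,  N(d₂) = 0.296712
Call price V = S·N(d₁) − K·e^{−rT}·N(d₂) = 33.695993 − 29.074099 = 4.621894
φ(d₁) = (1/√(2π))·e^{−d₁²/2} = 0.380077
Γ = φ(d₁) / (S·σ·√T) = 0.019142

price = 4.621894
Γ = 0.019142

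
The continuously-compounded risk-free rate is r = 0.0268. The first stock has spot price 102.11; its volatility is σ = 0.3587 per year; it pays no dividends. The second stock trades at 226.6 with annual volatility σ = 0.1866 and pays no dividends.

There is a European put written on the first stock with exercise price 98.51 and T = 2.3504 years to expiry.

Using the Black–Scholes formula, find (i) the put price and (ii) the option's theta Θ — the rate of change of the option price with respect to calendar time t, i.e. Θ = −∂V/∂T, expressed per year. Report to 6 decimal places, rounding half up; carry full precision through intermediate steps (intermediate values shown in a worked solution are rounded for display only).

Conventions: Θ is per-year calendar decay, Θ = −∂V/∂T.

price = 16.605302
Θ = -2.963924

σ√T = 0.3587·√2.3504 = 0.549923
d₁ = (ln(S/K) + (r+σ²/2)T) / (σ√T) = (ln(102.11/98.51) + (0.0268+0.3587²/2)·2.3504) / 0.549923 = (0.035893 + 0.214199) / 0.549923 = 0.454775
d₂ = d₁ − σ√T = 0.454775 − 0.549923 = -0.095149
e^{−rT} = 0.938952
N(−d₁) = 0.324636,  N(−d₂) = 0.537902
Put price V = K·e^{−rT}·N(−d₂) − S·N(−d₁) = 49.753854 − 33.148551 = 16.605302
φ(d₁) = (1/√(2π))·e^{−d₁²/2} = 0.359749
Θ = −S·φ(d₁)·σ/(2√T) + r·K·e^{−rT}·N(−d₂) = −4.297328 + 1.333403 = -2.963924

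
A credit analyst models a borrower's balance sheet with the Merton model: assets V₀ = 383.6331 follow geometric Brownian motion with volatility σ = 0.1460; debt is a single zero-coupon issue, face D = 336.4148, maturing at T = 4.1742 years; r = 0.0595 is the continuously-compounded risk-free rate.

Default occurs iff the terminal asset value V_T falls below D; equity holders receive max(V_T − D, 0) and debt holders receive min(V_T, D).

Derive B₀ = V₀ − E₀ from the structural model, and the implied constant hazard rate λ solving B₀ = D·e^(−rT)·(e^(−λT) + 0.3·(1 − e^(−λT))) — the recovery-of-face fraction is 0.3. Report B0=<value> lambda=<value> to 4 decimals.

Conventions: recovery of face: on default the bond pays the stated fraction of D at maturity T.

B0=257.9006 lambda=0.0060

Apply the equity-as-call identities (strike 336.4148, horizon 4.1742 years):
d₁ = [ln(V₀/D) + (r + σ²/2)T] / (σ√T)
   = [ln(383.6331/336.4148) + (0.0595 + 0.5·0.1460²)·4.1742] / (0.1460·√4.1742)
   = [0.131342 + 0.292854] / 0.298291 = 1.422087
d₂ = d₁ − σ√T = 1.422087 − 0.298291 = 1.123797
N(d₁) = 0.922500,  N(d₂) = 0.869450,  e^(−rT) = 0.780075
E₀ = V₀·N(d₁) − D·e^(−rT)·N(d₂)
   = 383.6331·0.922500 − 336.4148·0.780075·0.869450 = 125.732494
B₀ = V₀ − E₀ = 383.6331 − 125.732494 = 257.900606
e^(−λT) = (B₀·e^(rT)/D − 0.3)/(1 − 0.3) = (257.9006·1.281928/336.4148 − 0.3)/0.7 = 0.97534975
λ = −ln(0.97534975)/4.1742 = 0.005979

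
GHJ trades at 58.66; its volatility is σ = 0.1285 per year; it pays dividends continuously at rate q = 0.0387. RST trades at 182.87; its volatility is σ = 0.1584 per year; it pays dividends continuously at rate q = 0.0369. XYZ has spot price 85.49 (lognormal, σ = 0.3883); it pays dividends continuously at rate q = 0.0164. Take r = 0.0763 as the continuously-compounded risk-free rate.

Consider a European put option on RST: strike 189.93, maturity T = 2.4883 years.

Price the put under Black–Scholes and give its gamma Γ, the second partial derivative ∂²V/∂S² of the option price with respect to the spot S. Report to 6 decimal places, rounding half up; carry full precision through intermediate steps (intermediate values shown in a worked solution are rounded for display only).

price = 11.694053
Γ = 0.007450

σ√T = 0.1584·√2.4883 = 0.249866
d₁ = (ln(S/K) + (r−q+σ²/2)T) / (σ√T) = (ln(182.87/189.93) + (0.0763−0.0369+0.1584²/2)·2.4883) / 0.249866 = (-0.037880 + 0.129255) / 0.249866 = 0.365698
d₂ = d₁ − σ√T = 0.365698 − 0.249866 = 0.115832
e^{−rT} = 0.827077
e^{−qT} = 0.912271
N(−d₁) = 0.357295,  N(−d₂) = 0.453893
Put price V = K·e^{−rT}·N(−d₂) − S·e^{−qT}·N(−d₁) = 71.300534 − 59.606482 = 11.694053
φ(d₁) = (1/√(2π))·e^{−d₁²/2} = 0.373138
Γ = e^{−qT}·φ(d₁) / (S·σ·√T) = 0.007450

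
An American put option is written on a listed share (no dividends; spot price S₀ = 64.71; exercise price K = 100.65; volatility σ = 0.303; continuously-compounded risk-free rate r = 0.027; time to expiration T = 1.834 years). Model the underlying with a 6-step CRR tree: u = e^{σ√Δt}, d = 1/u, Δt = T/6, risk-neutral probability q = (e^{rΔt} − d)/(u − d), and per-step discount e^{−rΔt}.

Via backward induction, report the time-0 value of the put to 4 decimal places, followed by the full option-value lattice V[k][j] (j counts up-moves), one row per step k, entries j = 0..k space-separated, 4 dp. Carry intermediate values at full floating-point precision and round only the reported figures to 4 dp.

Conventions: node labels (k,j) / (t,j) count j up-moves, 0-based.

params: Δt=0.30567 u=1.18237 d=0.84576 q=0.48284 e^(-rΔt)=0.99178
t_6 payoffs: 76.9661 67.5400 54.3623 35.9400 10.1857 0.0000 0.0000
k=5: node(5,0) S=28.0031 payoff=72.6469 vs cont=71.8196 → 72.6469 [stop]  node(5,1) S=39.1483 payoff=61.5017 vs cont=60.6745 → 61.5017 [stop]  node(5,2) S=54.7291 payoff=45.9209 vs cont=45.0936 → 45.9209 [stop]  node(5,3) S=76.5111 payoff=24.1389 vs cont=23.3117 → 24.1389 [stop]  node(5,4) S=106.9622 payoff=0.0000 vs cont=5.2243 → 5.2243 [wait]  node(5,5) S=149.5328 payoff=0.0000 vs cont=0.0000 → 0.0000 [wait]
k=4: node(4,0) S=33.1100 payoff=67.5400 vs cont=66.7127 → 67.5400 [stop]  node(4,1) S=46.2877 payoff=54.3623 vs cont=53.5351 → 54.3623 [stop]  node(4,2) S=64.7100 payoff=35.9400 vs cont=35.1128 → 35.9400 [stop]  node(4,3) S=90.4643 payoff=10.1857 vs cont=14.8829 → 14.8829 [wait]  node(4,4) S=126.4688 payoff=0.0000 vs cont=2.6796 → 2.6796 [wait]
k=3: node(3,0) S=39.1483 payoff=61.5017 vs cont=60.6745 → 61.5017 [stop]  node(3,1) S=54.7291 payoff=45.9209 vs cont=45.0936 → 45.9209 [stop]  node(3,2) S=76.5111 payoff=24.1389 vs cont=25.5610 → 25.5610 [wait]  node(3,3) S=106.9622 payoff=0.0000 vs cont=8.9168 → 8.9168 [wait]
k=2: node(2,0) S=46.2877 payoff=54.3623 vs cont=53.5351 → 54.3623 [stop]  node(2,1) S=64.7100 payoff=35.9400 vs cont=35.7938 → 35.9400 [stop]  node(2,2) S=90.4643 payoff=10.1857 vs cont=17.3806 → 17.3806 [wait]
k=1: node(1,0) S=54.7291 payoff=45.9209 vs cont=45.0936 → 45.9209 [stop]  node(1,1) S=76.5111 payoff=24.1389 vs cont=26.7571 → 26.7571 [wait]
k=0: node(0,0) S=64.7100 payoff=35.9400 vs cont=36.3665 → 36.3665 [wait]

price = 36.3665
tree:
36.3665
45.9209 26.7571
54.3623 35.9400 17.3806
61.5017 45.9209 25.5610 8.9168
67.5400 54.3623 35.9400 14.8829 2.6796
72.6469 61.5017 45.9209 24.1389 5.2243 0.0000
76.9661 67.5400 54.3623 35.9400 10.1857 0.0000 0.0000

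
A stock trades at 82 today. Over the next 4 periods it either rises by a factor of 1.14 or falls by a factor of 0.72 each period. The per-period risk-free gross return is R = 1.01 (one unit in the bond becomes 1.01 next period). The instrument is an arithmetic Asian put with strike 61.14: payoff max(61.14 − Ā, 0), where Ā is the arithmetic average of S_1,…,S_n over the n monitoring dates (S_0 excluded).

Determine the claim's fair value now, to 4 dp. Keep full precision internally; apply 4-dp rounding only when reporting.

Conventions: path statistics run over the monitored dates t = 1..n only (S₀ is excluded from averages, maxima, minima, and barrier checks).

No-arbitrage gives p* = (R−d)/(u−d) = 0.6905: enumerate every path, weight its payoff by its p*-probability, and discount by R^4.
Enumerate all 2^4 = 16 price paths (U = up ×1.14, D = down ×0.72); each path with k up-moves has probability p*^k·(1−p*)^(4−k).
DDDD: Ā=38.5479, payoff=22.5921, prob=0.009179
UDDD: Ā=61.0342, payoff=0.1058, prob=0.020475
DUDD: Ā=52.4242, payoff=8.7158, prob=0.020475
UUDD: Ā=83.0050, payoff=0.0000, prob=0.045676
DDUD: Ā=46.2250, payoff=14.9150, prob=0.020475
UDUD: Ā=73.1896, payoff=0.0000, prob=0.045676
DUUD: Ā=64.5796, payoff=0.0000, prob=0.045676
UUUD: Ā=102.2510, payoff=0.0000, prob=0.101892
DDDU: Ā=41.7616, payoff=19.3784, prob=0.020475
UDDU: Ā=66.1225, payoff=0.0000, prob=0.045676
DUDU: Ā=57.5125, payoff=3.6275, prob=0.045676
UUDU: Ā=91.0615, payoff=0.0000, prob=0.101892
DDUU: Ā=51.3133, payoff=9.8267, prob=0.045676
UDUU: Ā=81.2461, payoff=0.0000, prob=0.101892
DUUU: Ā=72.6361, payoff=0.0000, prob=0.101892
UUUU: Ā=115.0071, payoff=0.0000, prob=0.227298
Price = Σ prob·payoff / R^4 = 1.704686 / 1.040604 = 1.6382

price = 1.6382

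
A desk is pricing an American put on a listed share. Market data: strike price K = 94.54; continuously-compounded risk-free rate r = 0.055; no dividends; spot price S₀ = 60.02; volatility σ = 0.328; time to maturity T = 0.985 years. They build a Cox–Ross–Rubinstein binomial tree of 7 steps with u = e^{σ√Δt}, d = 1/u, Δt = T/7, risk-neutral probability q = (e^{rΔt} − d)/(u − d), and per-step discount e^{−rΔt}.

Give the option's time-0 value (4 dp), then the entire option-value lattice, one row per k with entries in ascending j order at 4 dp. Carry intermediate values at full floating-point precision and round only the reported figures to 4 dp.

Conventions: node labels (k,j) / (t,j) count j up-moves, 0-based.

Δt=0.14071  u=1.13093  d=0.88423  q=0.50077  discount=0.99229
step 7 (expiry): payoffs max(K−S,0) = 69.1741 62.0971 53.0455 41.4686 26.6617 7.7237 0.0000 0.0000
k=6: (k=6,j=0): S=28.6870, K−S=65.8530, hold=65.1242 ⇒ V=65.8530 exercise | (k=6,j=1): S=36.6906, K−S=57.8494, hold=57.1205 ⇒ V=57.8494 exercise | (k=6,j=2): S=46.9273, K−S=47.6127, hold=46.8838 ⇒ V=47.6127 exercise | (k=6,j=3): S=60.0200, K−S=34.5200, hold=33.7912 ⇒ V=34.5200 exercise | (k=6,j=4): S=76.7655, K−S=17.7745, hold=17.0456 ⇒ V=17.7745 exercise | (k=6,j=5): S=98.1831, K−S=0.0000, hold=3.8261 ⇒ V=3.8261 continue | (k=6,j=6): S=125.5761, K−S=0.0000, hold=0.0000 ⇒ V=0.0000 continue
k=5: (k=5,j=0): S=32.4429, K−S=62.0971, hold=61.3682 ⇒ V=62.0971 exercise | (k=5,j=1): S=41.4945, K−S=53.0455, hold=52.3167 ⇒ V=53.0455 exercise | (k=5,j=2): S=53.0714, K−S=41.4686, hold=40.7397 ⇒ V=41.4686 exercise | (k=5,j=3): S=67.8783, K−S=26.6617, hold=25.9328 ⇒ V=26.6617 exercise | (k=5,j=4): S=86.8163, K−S=7.7237, hold=10.7063 ⇒ V=10.7063 continue | (k=5,j=5): S=111.0381, K−S=0.0000, hold=1.8954 ⇒ V=1.8954 continue
k=4: (k=4,j=0): S=36.6906, K−S=57.8494, hold=57.1205 ⇒ V=57.8494 exercise | (k=4,j=1): S=46.9273, K−S=47.6127, hold=46.8838 ⇒ V=47.6127 exercise | (k=4,j=2): S=60.0200, K−S=34.5200, hold=33.7912 ⇒ V=34.5200 exercise | (k=4,j=3): S=76.7655, K−S=17.7745, hold=18.5277 ⇒ V=18.5277 continue | (k=4,j=4): S=98.1831, K−S=0.0000, hold=6.2455 ⇒ V=6.2455 continue
k=3: (k=3,j=0): S=41.4945, K−S=53.0455, hold=52.3167 ⇒ V=53.0455 exercise | (k=3,j=1): S=53.0714, K−S=41.4686, hold=40.7397 ⇒ V=41.4686 exercise | (k=3,j=2): S=67.8783, K−S=26.6617, hold=26.3071 ⇒ V=26.6617 exercise | (k=3,j=3): S=86.8163, K−S=7.7237, hold=12.2817 ⇒ V=12.2817 continue
k=2: (k=2,j=0): S=46.9273, K−S=47.6127, hold=46.8838 ⇒ V=47.6127 exercise | (k=2,j=1): S=60.0200, K−S=34.5200, hold=33.7912 ⇒ V=34.5200 exercise | (k=2,j=2): S=76.7655, K−S=17.7745, hold=19.3106 ⇒ V=19.3106 continue
k=1: (k=1,j=0): S=53.0714, K−S=41.4686, hold=40.7397 ⇒ V=41.4686 exercise | (k=1,j=1): S=67.8783, K−S=26.6617, hold=26.6961 ⇒ V=26.6961 continue
k=0: (k=0,j=0): S=60.0200, K−S=34.5200, hold=33.8083 ⇒ V=34.5200 exercise

price = 34.5200
tree:
34.5200
41.4686 26.6961
47.6127 34.5200 19.3106
53.0455 41.4686 26.6617 12.2817
57.8494 47.6127 34.5200 18.5277 6.2455
62.0971 53.0455 41.4686 26.6617 10.7063 1.8954
65.8530 57.8494 47.6127 34.5200 17.7745 3.8261 0.0000
69.1741 62.0971 53.0455 41.4686 26.6617 7.7237 0.0000 0.0000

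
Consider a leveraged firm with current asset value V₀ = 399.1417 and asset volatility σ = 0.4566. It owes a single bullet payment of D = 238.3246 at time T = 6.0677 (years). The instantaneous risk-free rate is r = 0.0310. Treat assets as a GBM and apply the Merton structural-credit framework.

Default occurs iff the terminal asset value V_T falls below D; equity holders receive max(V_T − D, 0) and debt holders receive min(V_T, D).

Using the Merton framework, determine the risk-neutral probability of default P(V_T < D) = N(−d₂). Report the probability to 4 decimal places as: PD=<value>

Apply the equity-as-call identities (strike 238.3246, horizon 6.0677 years):
d₁ = [ln(V₀/D) + (r + σ²/2)T] / (σ√T)
   = [ln(399.1417/238.3246) + (0.0310 + 0.5·0.4566²)·6.0677] / (0.4566·√6.0677)
   = [0.515683 + 0.820607] / 1.124729 = 1.188099
d₂ = d₁ − σ√T = 1.188099 − 1.124729 = 0.063370
risk-neutral PD = N(−d₂) = N(-0.063370) = 0.474736

PD=0.4747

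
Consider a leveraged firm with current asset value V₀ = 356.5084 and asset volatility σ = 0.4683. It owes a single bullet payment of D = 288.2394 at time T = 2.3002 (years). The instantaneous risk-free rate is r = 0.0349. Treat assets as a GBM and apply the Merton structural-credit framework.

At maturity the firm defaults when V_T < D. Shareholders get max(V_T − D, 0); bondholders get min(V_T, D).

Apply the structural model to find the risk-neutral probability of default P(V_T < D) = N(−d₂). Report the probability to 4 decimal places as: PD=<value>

Equity is a call on the firm's assets struck at D = 288.2394:
d₁ = [ln(V₀/D) + (r + σ²/2)T] / (σ√T)
   = [ln(356.5084/288.2394) + (0.0349 + 0.5·0.4683²)·2.3002] / (0.4683·√2.3002)
   = [0.212566 + 0.332500] / 0.710243 = 0.767436
d₂ = d₁ − σ√T = 0.767436 − 0.710243 = 0.057193
risk-neutral PD = N(−d₂) = N(-0.057193) = 0.477196

PD=0.4772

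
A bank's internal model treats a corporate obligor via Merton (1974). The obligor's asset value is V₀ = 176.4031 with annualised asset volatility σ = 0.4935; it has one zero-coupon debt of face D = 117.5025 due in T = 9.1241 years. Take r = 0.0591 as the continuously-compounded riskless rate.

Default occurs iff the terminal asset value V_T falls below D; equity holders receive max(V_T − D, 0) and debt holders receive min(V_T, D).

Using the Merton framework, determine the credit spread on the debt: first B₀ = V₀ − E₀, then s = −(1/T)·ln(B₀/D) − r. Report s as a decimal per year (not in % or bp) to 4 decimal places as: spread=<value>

spread=0.0436

Apply the equity-as-call identities (strike 117.5025, horizon 9.1241 years):
d₁ = [ln(V₀/D) + (r + σ²/2)T] / (σ√T)
   = [ln(176.4031/117.5025) + (0.0591 + 0.5·0.4935²)·9.1241] / (0.4935·√9.1241)
   = [0.406312 + 1.650286] / 1.490672 = 1.379645
d₂ = d₁ − σ√T = 1.379645 − 1.490672 = -0.111027
N(d₁) = 0.916152,  N(d₂) = 0.455797,  e^(−rT) = 0.583195
E₀ = V₀·N(d₁) − D·e^(−rT)·N(d₂)
   = 176.4031·0.916152 − 117.5025·0.583195·0.455797 = 130.377709
B₀ = V₀ − E₀ = 176.4031 − 130.377709 = 46.025391
spread = −(1/T)·ln(B₀/D) − r = −(1/9.1241)·ln(46.025391/117.5025) − 0.0591 = 0.04362426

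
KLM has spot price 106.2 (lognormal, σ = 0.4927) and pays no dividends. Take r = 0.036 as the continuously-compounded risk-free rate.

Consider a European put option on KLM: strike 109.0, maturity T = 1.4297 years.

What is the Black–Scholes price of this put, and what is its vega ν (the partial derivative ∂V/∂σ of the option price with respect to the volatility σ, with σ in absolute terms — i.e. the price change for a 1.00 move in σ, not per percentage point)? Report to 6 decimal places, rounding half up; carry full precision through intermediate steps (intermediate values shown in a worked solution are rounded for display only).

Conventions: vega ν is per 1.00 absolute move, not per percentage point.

price = 22.982249
ν = 47.850394

σ√T = 0.4927·√1.4297 = 0.589122
d₁ = (ln(S/K) + (r+σ²/2)T) / (σ√T) = (ln(106.2/109.0) + (0.036+0.4927²/2)·1.4297) / 0.589122 = (-0.026024 + 0.225001) / 0.589122 = 0.337753
d₂ = d₁ − σ√T = 0.337753 − 0.589122 = -0.251369
e^{−rT} = 0.949833
N(−d₁) = 0.367775,  N(−d₂) = 0.599235
Put price V = K·e^{−rT}·N(−d₂) − S·N(−d₁) = 62.039919 − 39.057670 = 22.982249
φ(d₁) = (1/√(2π))·e^{−d₁²/2} = 0.376824
ν = S·φ(d₁)·√T = 47.850394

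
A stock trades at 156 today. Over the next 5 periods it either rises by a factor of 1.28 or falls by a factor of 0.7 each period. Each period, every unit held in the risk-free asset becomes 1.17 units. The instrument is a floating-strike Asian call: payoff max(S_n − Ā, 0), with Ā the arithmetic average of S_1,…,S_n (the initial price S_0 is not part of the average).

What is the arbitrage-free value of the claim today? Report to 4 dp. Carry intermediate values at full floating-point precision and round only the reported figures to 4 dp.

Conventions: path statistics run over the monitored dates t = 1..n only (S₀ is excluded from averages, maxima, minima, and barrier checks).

No-arbitrage gives p* = (R−d)/(u−d) = 0.8103: enumerate every path, weight its payoff by its p*-probability, and discount by R^5.
Enumerate all 2^5 = 32 price paths (U = up ×1.28, D = down ×0.7); each path with k up-moves has probability p*^k·(1−p*)^(5−k).
DDDDD: Ā=60.5645, payoff=0.0000, prob=0.000245
UDDDD: Ā=110.7465, payoff=0.0000, prob=0.001048
DUDDD: Ā=92.6505, payoff=0.0000, prob=0.001048
UUDDD: Ā=169.4181, payoff=0.0000, prob=0.004480
DDUDD: Ā=79.9833, payoff=0.0000, prob=0.001048
UDUDD: Ā=146.2552, payoff=0.0000, prob=0.004480
DUUDD: Ā=128.1592, payoff=0.0000, prob=0.004480
UUUDD: Ā=234.3483, payoff=0.0000, prob=0.019140
DDDUD: Ā=71.1163, payoff=0.0000, prob=0.001048
UDDUD: Ā=130.0412, payoff=0.0000, prob=0.004480
DUDUD: Ā=111.9452, payoff=0.0000, prob=0.004480
UUDUD: Ā=204.6998, payoff=0.0000, prob=0.019140
DDUUD: Ā=99.2780, payoff=0.0000, prob=0.004480
UDUUD: Ā=181.5369, payoff=0.0000, prob=0.019140
DUUUD: Ā=163.4409, payoff=0.0000, prob=0.019140
UUUUD: Ā=298.8634, payoff=0.0000, prob=0.081779
DDDDU: Ā=64.9094, payoff=0.0000, prob=0.001048
UDDDU: Ā=118.6914, payoff=0.0000, prob=0.004480
DUDDU: Ā=100.5954, payoff=0.0000, prob=0.004480
UUDDU: Ā=183.9459, payoff=0.0000, prob=0.019140
DDUDU: Ā=87.9282, payoff=0.0000, prob=0.004480
UDUDU: Ā=160.7830, payoff=0.0000, prob=0.019140
DUUDU: Ā=142.6870, payoff=17.6193, prob=0.019140
UUUDU: Ā=260.9133, payoff=32.2182, prob=0.081779
DDDUU: Ā=79.0611, payoff=8.6064, prob=0.004480
UDDUU: Ā=144.5690, payoff=15.7373, prob=0.019140
DUDUU: Ā=126.4730, payoff=33.8333, prob=0.019140
UUDUU: Ā=231.2648, payoff=61.8667, prob=0.081779
DDUUU: Ā=113.8058, payoff=46.5005, prob=0.019140
UDUUU: Ā=208.1020, payoff=85.0296, prob=0.081779
DUUUU: Ā=190.0060, payoff=103.1256, prob=0.081779
UUUUU: Ā=347.4395, payoff=188.5725, prob=0.349421
Price = Σ prob·payoff / R^5 = 91.187226 / 2.192448 = 41.5915

price = 41.5915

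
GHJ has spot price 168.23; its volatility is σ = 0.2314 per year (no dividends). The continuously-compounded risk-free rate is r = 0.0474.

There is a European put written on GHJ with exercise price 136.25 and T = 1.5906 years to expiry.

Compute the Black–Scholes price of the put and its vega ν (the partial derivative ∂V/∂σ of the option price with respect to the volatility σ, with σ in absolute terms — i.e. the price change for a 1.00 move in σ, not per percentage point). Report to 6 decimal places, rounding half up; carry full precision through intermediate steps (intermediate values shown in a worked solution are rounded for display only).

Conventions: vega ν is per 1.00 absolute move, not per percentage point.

price = 3.651963
ν = 44.867074

σ√T = 0.2314·√1.5906 = 0.291839
d₁ = (ln(S/K) + (r+σ²/2)T) / (σ√T) = (ln(168.23/136.25) + (0.0474+0.2314²/2)·1.5906) / 0.291839 = (0.210841 + 0.117980) / 0.291839 = 1.126716
d₂ = d₁ − σ√T = 1.126716 − 0.291839 = 0.834877
e^{−rT} = 0.927378
N(−d₁) = 0.129931,  N(−d₂) = 0.201893
Put price V = K·e^{−rT}·N(−d₂) − S·N(−d₁) = 25.510287 − 21.858324 = 3.651963
φ(d₁) = (1/√(2π))·e^{−d₁²/2} = 0.211468
ν = S·φ(d₁)·√T = 44.867074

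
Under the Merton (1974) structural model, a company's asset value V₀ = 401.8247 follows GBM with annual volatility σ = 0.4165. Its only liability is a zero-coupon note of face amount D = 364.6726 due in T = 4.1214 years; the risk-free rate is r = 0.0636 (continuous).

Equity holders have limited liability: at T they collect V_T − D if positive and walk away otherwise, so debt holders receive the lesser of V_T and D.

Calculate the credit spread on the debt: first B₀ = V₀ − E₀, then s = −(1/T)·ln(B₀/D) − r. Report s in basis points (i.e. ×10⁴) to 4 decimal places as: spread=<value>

With assets at 401.8247 and a single debt payment of 364.6726 at 4.1214 years:
d₁ = [ln(V₀/D) + (r + σ²/2)T] / (σ√T)
   = [ln(401.8247/364.6726) + (0.0636 + 0.5·0.4165²)·4.1214] / (0.4165·√4.1214)
   = [0.097016 + 0.619595] / 0.845546 = 0.847513
d₂ = d₁ − σ√T = 0.847513 − 0.845546 = 0.001966
N(d₁) = 0.801645,  N(d₂) = 0.500785,  e^(−rT) = 0.769418
E₀ = V₀·N(d₁) − D·e^(−rT)·N(d₂)
   = 401.8247·0.801645 − 364.6726·0.769418·0.500785 = 181.607954
B₀ = V₀ − E₀ = 401.8247 − 181.607954 = 220.216746
spread = −(1/T)·ln(B₀/D) − r = −(1/4.1214)·ln(220.216746/364.6726) − 0.0636 = 0.05878261
in basis points: 0.05878261 × 10⁴ = 587.8261 bp

spread=587.8261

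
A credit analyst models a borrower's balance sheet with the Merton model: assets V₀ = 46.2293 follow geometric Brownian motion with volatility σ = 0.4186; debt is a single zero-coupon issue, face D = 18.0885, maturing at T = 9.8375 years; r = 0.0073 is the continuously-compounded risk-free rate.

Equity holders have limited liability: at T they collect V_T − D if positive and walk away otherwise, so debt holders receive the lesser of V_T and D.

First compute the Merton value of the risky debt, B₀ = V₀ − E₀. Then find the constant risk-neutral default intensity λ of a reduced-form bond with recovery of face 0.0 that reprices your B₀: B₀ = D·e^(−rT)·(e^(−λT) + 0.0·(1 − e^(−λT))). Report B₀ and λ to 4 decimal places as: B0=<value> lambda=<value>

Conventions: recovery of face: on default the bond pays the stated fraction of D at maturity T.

B0=12.7319 lambda=0.0284

Work the structural quantities from V₀ = 46.2293 against face 18.0885:
d₁ = [ln(V₀/D) + (r + σ²/2)T] / (σ√T)
   = [ln(46.2293/18.0885) + (0.0073 + 0.5·0.4186²)·9.8375] / (0.4186·√9.8375)
   = [0.938337 + 0.933706] / 1.312930 = 1.425852
d₂ = d₁ − σ√T = 1.425852 − 1.312930 = 0.112922
N(d₁) = 0.923044,  N(d₂) = 0.544954,  e^(−rT) = 0.930704
E₀ = V₀·N(d₁) − D·e^(−rT)·N(d₂)
   = 46.2293·0.923044 − 18.0885·0.930704·0.544954 = 33.497379
B₀ = V₀ − E₀ = 46.2293 − 33.497379 = 12.731921
e^(−λT) = (B₀·e^(rT)/D − 0)/(1 − 0) = (12.7319·1.074455/18.0885 − 0)/1 = 0.75627367
λ = −ln(0.75627367)/9.8375 = 0.028397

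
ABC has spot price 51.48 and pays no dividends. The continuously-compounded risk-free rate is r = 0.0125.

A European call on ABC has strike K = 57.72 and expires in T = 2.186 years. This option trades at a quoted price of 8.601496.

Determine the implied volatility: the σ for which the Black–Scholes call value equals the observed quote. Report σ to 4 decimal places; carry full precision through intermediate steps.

sigma = 0.3435

At σ = 0.3435 the Black–Scholes value reproduces the quote:
σ√T = 0.3435·√2.186 = 0.507869
d₁ = (ln(S/K) + (r+σ²/2)T) / (σ√T) = (ln(51.48/57.72) + (0.0125+0.3435²/2)·2.186) / 0.507869 = (-0.114410 + 0.156291) / 0.507869 = 0.082463
d₂ = d₁ − σ√T = 0.082463 − 0.507869 = -0.425407
e^{−rT} = 0.973045
N(d₁) = 0.532861,  N(d₂) = 0.335270
V = S·N(d₁) − K·e^{−rT}·N(d₂) = 27.431661 − 18.830164 = 8.601496 (the quoted price), and the Black–Scholes price is strictly increasing in σ, so σ is unique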